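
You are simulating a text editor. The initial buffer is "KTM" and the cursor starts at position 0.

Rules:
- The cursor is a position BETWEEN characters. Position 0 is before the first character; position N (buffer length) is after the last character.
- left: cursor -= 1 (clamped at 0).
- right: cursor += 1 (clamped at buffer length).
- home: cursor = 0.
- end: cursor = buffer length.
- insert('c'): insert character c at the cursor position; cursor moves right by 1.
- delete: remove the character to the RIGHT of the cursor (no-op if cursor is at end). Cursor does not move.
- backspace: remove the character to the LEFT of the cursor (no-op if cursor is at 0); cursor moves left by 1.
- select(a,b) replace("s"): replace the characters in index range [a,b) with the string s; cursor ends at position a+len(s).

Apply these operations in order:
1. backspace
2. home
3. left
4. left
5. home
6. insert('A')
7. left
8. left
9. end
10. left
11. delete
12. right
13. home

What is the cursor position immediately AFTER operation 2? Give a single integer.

Answer: 0

Derivation:
After op 1 (backspace): buf='KTM' cursor=0
After op 2 (home): buf='KTM' cursor=0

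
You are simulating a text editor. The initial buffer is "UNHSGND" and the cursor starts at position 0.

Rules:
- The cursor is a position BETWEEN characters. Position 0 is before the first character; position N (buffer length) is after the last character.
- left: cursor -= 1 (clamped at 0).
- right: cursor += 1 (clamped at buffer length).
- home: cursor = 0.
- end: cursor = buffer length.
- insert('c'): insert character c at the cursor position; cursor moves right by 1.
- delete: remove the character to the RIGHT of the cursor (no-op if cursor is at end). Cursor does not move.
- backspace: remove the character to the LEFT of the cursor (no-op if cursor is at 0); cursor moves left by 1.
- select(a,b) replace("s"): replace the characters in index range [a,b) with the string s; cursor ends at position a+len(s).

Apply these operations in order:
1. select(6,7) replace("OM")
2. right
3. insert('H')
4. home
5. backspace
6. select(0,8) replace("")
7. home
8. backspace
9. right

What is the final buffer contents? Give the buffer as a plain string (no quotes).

Answer: H

Derivation:
After op 1 (select(6,7) replace("OM")): buf='UNHSGNOM' cursor=8
After op 2 (right): buf='UNHSGNOM' cursor=8
After op 3 (insert('H')): buf='UNHSGNOMH' cursor=9
After op 4 (home): buf='UNHSGNOMH' cursor=0
After op 5 (backspace): buf='UNHSGNOMH' cursor=0
After op 6 (select(0,8) replace("")): buf='H' cursor=0
After op 7 (home): buf='H' cursor=0
After op 8 (backspace): buf='H' cursor=0
After op 9 (right): buf='H' cursor=1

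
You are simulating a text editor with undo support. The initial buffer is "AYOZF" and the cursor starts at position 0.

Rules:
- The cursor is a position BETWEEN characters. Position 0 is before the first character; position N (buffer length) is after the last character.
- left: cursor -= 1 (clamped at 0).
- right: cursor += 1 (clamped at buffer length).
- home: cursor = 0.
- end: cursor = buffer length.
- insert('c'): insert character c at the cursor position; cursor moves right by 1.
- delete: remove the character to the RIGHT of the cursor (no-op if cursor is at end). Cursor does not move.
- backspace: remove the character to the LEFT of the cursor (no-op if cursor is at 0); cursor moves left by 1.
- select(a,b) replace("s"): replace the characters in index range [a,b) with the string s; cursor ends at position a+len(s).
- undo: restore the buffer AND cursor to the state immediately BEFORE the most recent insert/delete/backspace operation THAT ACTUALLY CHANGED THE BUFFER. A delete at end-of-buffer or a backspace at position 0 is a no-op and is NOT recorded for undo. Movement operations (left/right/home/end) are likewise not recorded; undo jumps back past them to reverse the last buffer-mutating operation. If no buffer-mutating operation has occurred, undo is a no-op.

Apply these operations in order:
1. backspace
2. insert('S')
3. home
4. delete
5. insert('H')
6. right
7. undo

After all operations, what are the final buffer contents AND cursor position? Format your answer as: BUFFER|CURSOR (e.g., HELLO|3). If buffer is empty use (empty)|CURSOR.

Answer: AYOZF|0

Derivation:
After op 1 (backspace): buf='AYOZF' cursor=0
After op 2 (insert('S')): buf='SAYOZF' cursor=1
After op 3 (home): buf='SAYOZF' cursor=0
After op 4 (delete): buf='AYOZF' cursor=0
After op 5 (insert('H')): buf='HAYOZF' cursor=1
After op 6 (right): buf='HAYOZF' cursor=2
After op 7 (undo): buf='AYOZF' cursor=0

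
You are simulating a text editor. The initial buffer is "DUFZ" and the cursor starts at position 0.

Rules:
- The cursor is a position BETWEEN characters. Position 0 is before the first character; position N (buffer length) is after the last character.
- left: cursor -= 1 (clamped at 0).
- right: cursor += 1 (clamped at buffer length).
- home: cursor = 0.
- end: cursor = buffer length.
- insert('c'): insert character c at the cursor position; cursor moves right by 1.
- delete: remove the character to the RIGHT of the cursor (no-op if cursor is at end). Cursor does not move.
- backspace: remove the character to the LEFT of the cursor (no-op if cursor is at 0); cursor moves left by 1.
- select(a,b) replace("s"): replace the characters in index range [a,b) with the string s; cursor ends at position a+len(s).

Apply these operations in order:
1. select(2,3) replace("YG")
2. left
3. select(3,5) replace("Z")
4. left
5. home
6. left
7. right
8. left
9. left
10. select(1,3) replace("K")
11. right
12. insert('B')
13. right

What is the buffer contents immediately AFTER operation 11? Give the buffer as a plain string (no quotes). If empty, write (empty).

Answer: DKZ

Derivation:
After op 1 (select(2,3) replace("YG")): buf='DUYGZ' cursor=4
After op 2 (left): buf='DUYGZ' cursor=3
After op 3 (select(3,5) replace("Z")): buf='DUYZ' cursor=4
After op 4 (left): buf='DUYZ' cursor=3
After op 5 (home): buf='DUYZ' cursor=0
After op 6 (left): buf='DUYZ' cursor=0
After op 7 (right): buf='DUYZ' cursor=1
After op 8 (left): buf='DUYZ' cursor=0
After op 9 (left): buf='DUYZ' cursor=0
After op 10 (select(1,3) replace("K")): buf='DKZ' cursor=2
After op 11 (right): buf='DKZ' cursor=3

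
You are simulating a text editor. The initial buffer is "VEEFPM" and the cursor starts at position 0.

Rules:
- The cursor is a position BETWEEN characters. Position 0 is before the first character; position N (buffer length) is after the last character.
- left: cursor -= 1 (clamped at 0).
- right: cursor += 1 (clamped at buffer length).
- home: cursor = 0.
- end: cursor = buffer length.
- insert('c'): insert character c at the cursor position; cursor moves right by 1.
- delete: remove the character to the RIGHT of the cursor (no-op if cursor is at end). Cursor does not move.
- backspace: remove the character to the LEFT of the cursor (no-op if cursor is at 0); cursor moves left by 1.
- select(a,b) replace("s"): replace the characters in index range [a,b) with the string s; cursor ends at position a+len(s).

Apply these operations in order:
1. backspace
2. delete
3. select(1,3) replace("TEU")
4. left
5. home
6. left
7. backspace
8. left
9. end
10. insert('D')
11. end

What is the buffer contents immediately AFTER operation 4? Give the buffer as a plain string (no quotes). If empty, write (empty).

Answer: ETEUPM

Derivation:
After op 1 (backspace): buf='VEEFPM' cursor=0
After op 2 (delete): buf='EEFPM' cursor=0
After op 3 (select(1,3) replace("TEU")): buf='ETEUPM' cursor=4
After op 4 (left): buf='ETEUPM' cursor=3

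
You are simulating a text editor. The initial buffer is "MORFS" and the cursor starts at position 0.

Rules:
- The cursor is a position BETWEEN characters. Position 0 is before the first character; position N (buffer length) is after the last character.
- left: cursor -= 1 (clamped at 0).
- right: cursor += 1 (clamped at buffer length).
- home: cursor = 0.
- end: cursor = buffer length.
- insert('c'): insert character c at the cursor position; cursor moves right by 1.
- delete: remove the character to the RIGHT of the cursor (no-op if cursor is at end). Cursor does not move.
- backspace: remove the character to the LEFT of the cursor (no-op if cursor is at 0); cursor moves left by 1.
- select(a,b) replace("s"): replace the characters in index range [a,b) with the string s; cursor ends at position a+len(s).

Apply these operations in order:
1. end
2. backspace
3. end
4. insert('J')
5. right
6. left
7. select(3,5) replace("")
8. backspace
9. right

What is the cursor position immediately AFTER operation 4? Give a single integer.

Answer: 5

Derivation:
After op 1 (end): buf='MORFS' cursor=5
After op 2 (backspace): buf='MORF' cursor=4
After op 3 (end): buf='MORF' cursor=4
After op 4 (insert('J')): buf='MORFJ' cursor=5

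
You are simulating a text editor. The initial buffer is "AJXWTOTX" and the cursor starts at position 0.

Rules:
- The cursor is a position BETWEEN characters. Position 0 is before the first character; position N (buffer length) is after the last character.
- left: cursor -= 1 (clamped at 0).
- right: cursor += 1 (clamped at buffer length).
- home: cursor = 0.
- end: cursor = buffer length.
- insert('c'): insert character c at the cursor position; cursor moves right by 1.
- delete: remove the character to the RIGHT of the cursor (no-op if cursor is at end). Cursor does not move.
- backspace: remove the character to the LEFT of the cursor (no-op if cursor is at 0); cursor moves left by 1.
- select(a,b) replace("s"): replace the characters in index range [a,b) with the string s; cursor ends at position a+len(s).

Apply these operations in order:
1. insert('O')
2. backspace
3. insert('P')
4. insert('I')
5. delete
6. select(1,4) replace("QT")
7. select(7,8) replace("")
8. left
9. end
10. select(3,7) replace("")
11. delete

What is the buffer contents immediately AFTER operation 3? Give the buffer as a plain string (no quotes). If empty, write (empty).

After op 1 (insert('O')): buf='OAJXWTOTX' cursor=1
After op 2 (backspace): buf='AJXWTOTX' cursor=0
After op 3 (insert('P')): buf='PAJXWTOTX' cursor=1

Answer: PAJXWTOTX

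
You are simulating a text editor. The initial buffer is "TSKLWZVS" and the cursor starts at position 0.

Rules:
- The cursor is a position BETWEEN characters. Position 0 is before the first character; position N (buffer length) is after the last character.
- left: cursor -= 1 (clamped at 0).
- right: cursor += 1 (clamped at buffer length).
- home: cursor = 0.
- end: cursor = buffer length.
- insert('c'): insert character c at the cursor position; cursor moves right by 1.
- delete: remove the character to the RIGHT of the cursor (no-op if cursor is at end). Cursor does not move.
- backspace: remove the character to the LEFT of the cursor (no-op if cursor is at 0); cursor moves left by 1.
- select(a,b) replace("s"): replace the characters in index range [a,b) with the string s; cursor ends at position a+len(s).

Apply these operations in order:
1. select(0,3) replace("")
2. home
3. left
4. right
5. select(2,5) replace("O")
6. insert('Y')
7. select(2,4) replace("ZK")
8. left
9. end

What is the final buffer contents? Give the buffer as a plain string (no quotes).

Answer: LWZK

Derivation:
After op 1 (select(0,3) replace("")): buf='LWZVS' cursor=0
After op 2 (home): buf='LWZVS' cursor=0
After op 3 (left): buf='LWZVS' cursor=0
After op 4 (right): buf='LWZVS' cursor=1
After op 5 (select(2,5) replace("O")): buf='LWO' cursor=3
After op 6 (insert('Y')): buf='LWOY' cursor=4
After op 7 (select(2,4) replace("ZK")): buf='LWZK' cursor=4
After op 8 (left): buf='LWZK' cursor=3
After op 9 (end): buf='LWZK' cursor=4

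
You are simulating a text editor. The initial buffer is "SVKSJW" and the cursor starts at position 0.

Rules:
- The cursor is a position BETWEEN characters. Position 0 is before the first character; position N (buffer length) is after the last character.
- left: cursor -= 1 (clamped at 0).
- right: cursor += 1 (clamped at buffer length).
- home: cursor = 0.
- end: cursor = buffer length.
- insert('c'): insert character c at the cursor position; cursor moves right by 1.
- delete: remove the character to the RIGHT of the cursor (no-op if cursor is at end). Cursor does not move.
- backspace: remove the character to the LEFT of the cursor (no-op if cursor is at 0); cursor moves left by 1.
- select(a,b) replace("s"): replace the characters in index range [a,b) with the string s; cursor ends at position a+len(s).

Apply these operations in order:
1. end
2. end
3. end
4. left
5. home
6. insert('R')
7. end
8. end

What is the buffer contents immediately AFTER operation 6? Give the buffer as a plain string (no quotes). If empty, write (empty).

After op 1 (end): buf='SVKSJW' cursor=6
After op 2 (end): buf='SVKSJW' cursor=6
After op 3 (end): buf='SVKSJW' cursor=6
After op 4 (left): buf='SVKSJW' cursor=5
After op 5 (home): buf='SVKSJW' cursor=0
After op 6 (insert('R')): buf='RSVKSJW' cursor=1

Answer: RSVKSJW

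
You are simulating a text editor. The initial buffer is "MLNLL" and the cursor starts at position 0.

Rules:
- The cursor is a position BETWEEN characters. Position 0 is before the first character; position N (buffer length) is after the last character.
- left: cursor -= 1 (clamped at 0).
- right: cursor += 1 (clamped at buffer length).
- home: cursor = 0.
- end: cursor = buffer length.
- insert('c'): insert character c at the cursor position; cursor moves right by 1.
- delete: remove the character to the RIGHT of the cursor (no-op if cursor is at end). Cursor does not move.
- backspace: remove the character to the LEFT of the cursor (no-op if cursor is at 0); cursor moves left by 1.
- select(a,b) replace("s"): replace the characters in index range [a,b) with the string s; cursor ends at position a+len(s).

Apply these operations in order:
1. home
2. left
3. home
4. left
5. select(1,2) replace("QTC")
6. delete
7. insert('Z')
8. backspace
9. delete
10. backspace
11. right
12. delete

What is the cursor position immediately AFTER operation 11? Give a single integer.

Answer: 4

Derivation:
After op 1 (home): buf='MLNLL' cursor=0
After op 2 (left): buf='MLNLL' cursor=0
After op 3 (home): buf='MLNLL' cursor=0
After op 4 (left): buf='MLNLL' cursor=0
After op 5 (select(1,2) replace("QTC")): buf='MQTCNLL' cursor=4
After op 6 (delete): buf='MQTCLL' cursor=4
After op 7 (insert('Z')): buf='MQTCZLL' cursor=5
After op 8 (backspace): buf='MQTCLL' cursor=4
After op 9 (delete): buf='MQTCL' cursor=4
After op 10 (backspace): buf='MQTL' cursor=3
After op 11 (right): buf='MQTL' cursor=4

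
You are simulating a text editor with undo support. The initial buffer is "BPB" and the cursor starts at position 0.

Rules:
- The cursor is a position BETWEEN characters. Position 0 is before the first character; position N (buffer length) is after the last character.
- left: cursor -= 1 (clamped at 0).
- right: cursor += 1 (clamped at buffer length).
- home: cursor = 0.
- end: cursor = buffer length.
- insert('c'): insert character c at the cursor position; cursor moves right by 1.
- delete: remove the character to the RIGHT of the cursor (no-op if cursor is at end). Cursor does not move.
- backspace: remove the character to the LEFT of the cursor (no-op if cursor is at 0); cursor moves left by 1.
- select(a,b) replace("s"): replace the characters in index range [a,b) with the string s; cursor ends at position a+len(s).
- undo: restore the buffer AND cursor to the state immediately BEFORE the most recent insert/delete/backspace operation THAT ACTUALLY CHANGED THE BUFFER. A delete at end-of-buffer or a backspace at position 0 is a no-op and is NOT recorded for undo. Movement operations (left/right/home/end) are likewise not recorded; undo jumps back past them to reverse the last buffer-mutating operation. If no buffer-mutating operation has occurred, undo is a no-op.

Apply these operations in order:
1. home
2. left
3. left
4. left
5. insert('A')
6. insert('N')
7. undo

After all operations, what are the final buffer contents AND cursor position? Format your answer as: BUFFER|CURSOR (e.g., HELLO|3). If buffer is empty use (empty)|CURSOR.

Answer: ABPB|1

Derivation:
After op 1 (home): buf='BPB' cursor=0
After op 2 (left): buf='BPB' cursor=0
After op 3 (left): buf='BPB' cursor=0
After op 4 (left): buf='BPB' cursor=0
After op 5 (insert('A')): buf='ABPB' cursor=1
After op 6 (insert('N')): buf='ANBPB' cursor=2
After op 7 (undo): buf='ABPB' cursor=1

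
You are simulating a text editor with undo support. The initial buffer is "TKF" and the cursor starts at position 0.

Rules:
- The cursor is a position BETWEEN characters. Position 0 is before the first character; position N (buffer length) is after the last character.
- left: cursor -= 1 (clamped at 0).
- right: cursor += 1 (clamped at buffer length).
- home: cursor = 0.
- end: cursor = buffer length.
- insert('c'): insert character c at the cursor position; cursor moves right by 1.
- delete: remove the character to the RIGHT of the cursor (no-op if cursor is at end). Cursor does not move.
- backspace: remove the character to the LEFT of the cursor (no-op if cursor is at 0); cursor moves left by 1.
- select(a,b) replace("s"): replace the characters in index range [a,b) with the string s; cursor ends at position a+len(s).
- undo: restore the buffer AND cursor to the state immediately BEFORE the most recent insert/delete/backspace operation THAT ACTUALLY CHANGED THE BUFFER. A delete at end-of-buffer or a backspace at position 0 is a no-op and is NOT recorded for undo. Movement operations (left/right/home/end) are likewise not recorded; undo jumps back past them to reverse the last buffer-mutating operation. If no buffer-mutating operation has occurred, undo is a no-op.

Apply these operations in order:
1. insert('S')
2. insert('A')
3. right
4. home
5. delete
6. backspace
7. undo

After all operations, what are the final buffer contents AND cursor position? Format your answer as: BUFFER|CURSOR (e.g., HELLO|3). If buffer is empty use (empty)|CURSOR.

Answer: SATKF|0

Derivation:
After op 1 (insert('S')): buf='STKF' cursor=1
After op 2 (insert('A')): buf='SATKF' cursor=2
After op 3 (right): buf='SATKF' cursor=3
After op 4 (home): buf='SATKF' cursor=0
After op 5 (delete): buf='ATKF' cursor=0
After op 6 (backspace): buf='ATKF' cursor=0
After op 7 (undo): buf='SATKF' cursor=0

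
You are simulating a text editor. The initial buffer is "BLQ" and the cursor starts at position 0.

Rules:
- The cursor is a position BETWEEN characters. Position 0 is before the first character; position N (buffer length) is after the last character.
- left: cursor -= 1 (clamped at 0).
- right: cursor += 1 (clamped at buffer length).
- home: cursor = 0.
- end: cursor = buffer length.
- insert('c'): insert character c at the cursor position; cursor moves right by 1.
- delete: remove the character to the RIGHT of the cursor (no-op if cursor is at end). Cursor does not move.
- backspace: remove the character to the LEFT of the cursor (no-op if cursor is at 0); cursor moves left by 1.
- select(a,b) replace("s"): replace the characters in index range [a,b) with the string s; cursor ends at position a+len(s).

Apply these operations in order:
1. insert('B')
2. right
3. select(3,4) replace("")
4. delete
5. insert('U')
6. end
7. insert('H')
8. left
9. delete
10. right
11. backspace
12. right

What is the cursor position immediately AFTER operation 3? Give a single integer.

Answer: 3

Derivation:
After op 1 (insert('B')): buf='BBLQ' cursor=1
After op 2 (right): buf='BBLQ' cursor=2
After op 3 (select(3,4) replace("")): buf='BBL' cursor=3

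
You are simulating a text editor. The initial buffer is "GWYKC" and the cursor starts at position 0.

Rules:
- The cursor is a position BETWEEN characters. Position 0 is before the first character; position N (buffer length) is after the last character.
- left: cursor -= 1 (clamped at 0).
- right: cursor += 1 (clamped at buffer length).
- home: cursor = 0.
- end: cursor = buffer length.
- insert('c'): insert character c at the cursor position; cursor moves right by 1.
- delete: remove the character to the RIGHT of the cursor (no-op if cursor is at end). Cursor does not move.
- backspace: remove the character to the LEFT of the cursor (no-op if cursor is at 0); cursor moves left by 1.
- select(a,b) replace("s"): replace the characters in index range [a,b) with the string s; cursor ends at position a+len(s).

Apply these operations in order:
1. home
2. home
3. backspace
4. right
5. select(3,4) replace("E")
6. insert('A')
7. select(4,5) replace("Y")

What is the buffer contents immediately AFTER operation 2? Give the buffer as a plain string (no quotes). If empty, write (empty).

Answer: GWYKC

Derivation:
After op 1 (home): buf='GWYKC' cursor=0
After op 2 (home): buf='GWYKC' cursor=0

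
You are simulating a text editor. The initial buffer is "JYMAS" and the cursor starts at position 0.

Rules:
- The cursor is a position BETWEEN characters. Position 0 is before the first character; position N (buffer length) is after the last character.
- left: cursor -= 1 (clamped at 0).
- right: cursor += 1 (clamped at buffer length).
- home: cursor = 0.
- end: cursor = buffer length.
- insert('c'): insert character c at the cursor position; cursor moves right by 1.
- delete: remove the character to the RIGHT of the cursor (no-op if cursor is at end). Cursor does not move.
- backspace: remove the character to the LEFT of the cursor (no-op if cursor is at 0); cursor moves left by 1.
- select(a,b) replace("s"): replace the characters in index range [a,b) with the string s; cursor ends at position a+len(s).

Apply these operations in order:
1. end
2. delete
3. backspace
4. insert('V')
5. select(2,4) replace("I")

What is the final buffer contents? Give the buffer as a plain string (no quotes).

Answer: JYIV

Derivation:
After op 1 (end): buf='JYMAS' cursor=5
After op 2 (delete): buf='JYMAS' cursor=5
After op 3 (backspace): buf='JYMA' cursor=4
After op 4 (insert('V')): buf='JYMAV' cursor=5
After op 5 (select(2,4) replace("I")): buf='JYIV' cursor=3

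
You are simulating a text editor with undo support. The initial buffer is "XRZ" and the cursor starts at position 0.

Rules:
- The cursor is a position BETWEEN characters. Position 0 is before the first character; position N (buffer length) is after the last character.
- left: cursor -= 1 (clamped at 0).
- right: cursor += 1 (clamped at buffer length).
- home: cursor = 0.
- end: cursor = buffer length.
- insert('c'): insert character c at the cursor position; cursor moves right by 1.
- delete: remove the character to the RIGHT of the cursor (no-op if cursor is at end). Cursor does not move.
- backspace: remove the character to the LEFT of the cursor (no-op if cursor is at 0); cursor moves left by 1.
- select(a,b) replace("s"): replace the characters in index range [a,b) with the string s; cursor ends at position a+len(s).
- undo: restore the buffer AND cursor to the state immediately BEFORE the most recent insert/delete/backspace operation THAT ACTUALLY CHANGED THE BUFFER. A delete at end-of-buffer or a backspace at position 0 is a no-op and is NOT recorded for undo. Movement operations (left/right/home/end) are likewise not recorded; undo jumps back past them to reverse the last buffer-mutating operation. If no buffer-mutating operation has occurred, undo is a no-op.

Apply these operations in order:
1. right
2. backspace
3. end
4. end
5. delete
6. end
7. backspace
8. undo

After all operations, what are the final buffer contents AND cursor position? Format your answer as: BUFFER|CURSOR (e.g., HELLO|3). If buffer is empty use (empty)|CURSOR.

After op 1 (right): buf='XRZ' cursor=1
After op 2 (backspace): buf='RZ' cursor=0
After op 3 (end): buf='RZ' cursor=2
After op 4 (end): buf='RZ' cursor=2
After op 5 (delete): buf='RZ' cursor=2
After op 6 (end): buf='RZ' cursor=2
After op 7 (backspace): buf='R' cursor=1
After op 8 (undo): buf='RZ' cursor=2

Answer: RZ|2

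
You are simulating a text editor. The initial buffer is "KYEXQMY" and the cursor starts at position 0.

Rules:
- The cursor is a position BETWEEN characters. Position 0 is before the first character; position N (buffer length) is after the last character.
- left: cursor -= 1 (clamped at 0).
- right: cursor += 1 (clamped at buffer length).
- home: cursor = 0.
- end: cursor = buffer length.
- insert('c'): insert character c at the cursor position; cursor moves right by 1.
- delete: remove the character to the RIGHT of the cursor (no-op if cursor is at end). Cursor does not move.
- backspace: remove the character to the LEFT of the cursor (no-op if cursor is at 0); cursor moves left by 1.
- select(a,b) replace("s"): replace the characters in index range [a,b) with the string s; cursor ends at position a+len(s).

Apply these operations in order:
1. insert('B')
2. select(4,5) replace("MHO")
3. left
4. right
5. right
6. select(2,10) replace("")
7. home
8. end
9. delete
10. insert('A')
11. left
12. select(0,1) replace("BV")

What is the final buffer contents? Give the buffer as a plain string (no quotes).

Answer: BVKA

Derivation:
After op 1 (insert('B')): buf='BKYEXQMY' cursor=1
After op 2 (select(4,5) replace("MHO")): buf='BKYEMHOQMY' cursor=7
After op 3 (left): buf='BKYEMHOQMY' cursor=6
After op 4 (right): buf='BKYEMHOQMY' cursor=7
After op 5 (right): buf='BKYEMHOQMY' cursor=8
After op 6 (select(2,10) replace("")): buf='BK' cursor=2
After op 7 (home): buf='BK' cursor=0
After op 8 (end): buf='BK' cursor=2
After op 9 (delete): buf='BK' cursor=2
After op 10 (insert('A')): buf='BKA' cursor=3
After op 11 (left): buf='BKA' cursor=2
After op 12 (select(0,1) replace("BV")): buf='BVKA' cursor=2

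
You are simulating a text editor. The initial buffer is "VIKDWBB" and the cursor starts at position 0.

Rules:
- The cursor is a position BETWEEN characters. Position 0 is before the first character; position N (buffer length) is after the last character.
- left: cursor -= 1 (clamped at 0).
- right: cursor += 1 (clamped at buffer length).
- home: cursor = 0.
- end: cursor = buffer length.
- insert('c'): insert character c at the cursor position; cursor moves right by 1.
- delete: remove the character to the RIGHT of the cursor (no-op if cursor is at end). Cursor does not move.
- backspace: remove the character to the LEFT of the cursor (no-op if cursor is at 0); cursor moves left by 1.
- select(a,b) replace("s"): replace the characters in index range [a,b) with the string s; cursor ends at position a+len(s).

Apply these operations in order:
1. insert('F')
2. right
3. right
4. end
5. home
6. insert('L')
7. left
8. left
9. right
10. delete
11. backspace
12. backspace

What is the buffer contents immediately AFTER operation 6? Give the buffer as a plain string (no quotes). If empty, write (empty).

After op 1 (insert('F')): buf='FVIKDWBB' cursor=1
After op 2 (right): buf='FVIKDWBB' cursor=2
After op 3 (right): buf='FVIKDWBB' cursor=3
After op 4 (end): buf='FVIKDWBB' cursor=8
After op 5 (home): buf='FVIKDWBB' cursor=0
After op 6 (insert('L')): buf='LFVIKDWBB' cursor=1

Answer: LFVIKDWBB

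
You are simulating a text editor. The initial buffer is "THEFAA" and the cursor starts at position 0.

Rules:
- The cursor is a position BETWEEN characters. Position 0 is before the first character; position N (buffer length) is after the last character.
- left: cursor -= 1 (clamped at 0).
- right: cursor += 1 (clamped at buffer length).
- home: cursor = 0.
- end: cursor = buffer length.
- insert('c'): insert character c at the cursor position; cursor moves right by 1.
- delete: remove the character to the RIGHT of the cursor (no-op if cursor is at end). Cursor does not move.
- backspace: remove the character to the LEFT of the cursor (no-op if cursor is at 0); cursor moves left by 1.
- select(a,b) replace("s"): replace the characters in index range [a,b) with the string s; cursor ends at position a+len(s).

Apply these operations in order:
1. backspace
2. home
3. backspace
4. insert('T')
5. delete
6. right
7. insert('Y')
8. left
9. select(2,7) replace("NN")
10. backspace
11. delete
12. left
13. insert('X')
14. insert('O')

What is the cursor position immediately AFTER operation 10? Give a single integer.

Answer: 3

Derivation:
After op 1 (backspace): buf='THEFAA' cursor=0
After op 2 (home): buf='THEFAA' cursor=0
After op 3 (backspace): buf='THEFAA' cursor=0
After op 4 (insert('T')): buf='TTHEFAA' cursor=1
After op 5 (delete): buf='THEFAA' cursor=1
After op 6 (right): buf='THEFAA' cursor=2
After op 7 (insert('Y')): buf='THYEFAA' cursor=3
After op 8 (left): buf='THYEFAA' cursor=2
After op 9 (select(2,7) replace("NN")): buf='THNN' cursor=4
After op 10 (backspace): buf='THN' cursor=3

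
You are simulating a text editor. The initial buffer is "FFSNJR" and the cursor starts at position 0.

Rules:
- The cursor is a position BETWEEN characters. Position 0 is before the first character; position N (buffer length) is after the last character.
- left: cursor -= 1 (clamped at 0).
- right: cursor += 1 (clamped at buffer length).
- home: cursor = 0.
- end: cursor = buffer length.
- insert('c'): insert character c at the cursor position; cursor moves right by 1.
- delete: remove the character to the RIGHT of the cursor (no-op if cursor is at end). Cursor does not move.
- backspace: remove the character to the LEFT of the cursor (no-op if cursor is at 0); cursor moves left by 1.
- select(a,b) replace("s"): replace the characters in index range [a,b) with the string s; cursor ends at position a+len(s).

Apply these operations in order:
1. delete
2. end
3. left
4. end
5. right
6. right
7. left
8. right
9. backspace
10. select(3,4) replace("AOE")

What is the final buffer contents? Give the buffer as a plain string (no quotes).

After op 1 (delete): buf='FSNJR' cursor=0
After op 2 (end): buf='FSNJR' cursor=5
After op 3 (left): buf='FSNJR' cursor=4
After op 4 (end): buf='FSNJR' cursor=5
After op 5 (right): buf='FSNJR' cursor=5
After op 6 (right): buf='FSNJR' cursor=5
After op 7 (left): buf='FSNJR' cursor=4
After op 8 (right): buf='FSNJR' cursor=5
After op 9 (backspace): buf='FSNJ' cursor=4
After op 10 (select(3,4) replace("AOE")): buf='FSNAOE' cursor=6

Answer: FSNAOE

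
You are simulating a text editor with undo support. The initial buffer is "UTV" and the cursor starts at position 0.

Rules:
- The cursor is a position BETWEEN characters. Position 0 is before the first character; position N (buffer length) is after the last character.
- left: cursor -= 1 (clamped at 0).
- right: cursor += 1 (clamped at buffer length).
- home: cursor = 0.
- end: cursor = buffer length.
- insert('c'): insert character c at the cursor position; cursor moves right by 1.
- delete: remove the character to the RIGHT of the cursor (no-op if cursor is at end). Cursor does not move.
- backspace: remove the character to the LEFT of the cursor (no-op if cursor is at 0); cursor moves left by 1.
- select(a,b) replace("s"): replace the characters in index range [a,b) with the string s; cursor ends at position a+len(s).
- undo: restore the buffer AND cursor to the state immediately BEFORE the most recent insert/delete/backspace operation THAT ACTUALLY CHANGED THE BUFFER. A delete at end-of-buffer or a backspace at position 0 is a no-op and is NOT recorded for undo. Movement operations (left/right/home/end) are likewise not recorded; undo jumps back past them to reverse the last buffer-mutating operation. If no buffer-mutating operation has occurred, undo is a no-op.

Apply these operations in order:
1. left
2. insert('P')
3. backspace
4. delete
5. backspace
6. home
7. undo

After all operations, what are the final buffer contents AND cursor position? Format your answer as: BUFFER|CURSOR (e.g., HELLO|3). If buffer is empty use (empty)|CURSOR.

Answer: UTV|0

Derivation:
After op 1 (left): buf='UTV' cursor=0
After op 2 (insert('P')): buf='PUTV' cursor=1
After op 3 (backspace): buf='UTV' cursor=0
After op 4 (delete): buf='TV' cursor=0
After op 5 (backspace): buf='TV' cursor=0
After op 6 (home): buf='TV' cursor=0
After op 7 (undo): buf='UTV' cursor=0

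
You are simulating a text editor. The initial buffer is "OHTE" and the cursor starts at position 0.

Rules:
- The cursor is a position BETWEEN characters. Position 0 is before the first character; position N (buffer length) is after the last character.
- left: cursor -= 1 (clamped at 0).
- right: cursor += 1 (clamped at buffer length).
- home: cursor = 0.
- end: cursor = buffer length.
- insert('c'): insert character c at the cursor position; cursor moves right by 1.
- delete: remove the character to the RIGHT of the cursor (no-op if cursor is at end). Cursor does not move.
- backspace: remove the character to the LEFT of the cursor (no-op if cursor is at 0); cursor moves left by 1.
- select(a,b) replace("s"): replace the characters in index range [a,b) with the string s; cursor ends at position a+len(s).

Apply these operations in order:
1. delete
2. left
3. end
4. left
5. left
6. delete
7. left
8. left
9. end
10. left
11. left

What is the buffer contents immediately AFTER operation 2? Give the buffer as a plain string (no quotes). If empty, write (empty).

Answer: HTE

Derivation:
After op 1 (delete): buf='HTE' cursor=0
After op 2 (left): buf='HTE' cursor=0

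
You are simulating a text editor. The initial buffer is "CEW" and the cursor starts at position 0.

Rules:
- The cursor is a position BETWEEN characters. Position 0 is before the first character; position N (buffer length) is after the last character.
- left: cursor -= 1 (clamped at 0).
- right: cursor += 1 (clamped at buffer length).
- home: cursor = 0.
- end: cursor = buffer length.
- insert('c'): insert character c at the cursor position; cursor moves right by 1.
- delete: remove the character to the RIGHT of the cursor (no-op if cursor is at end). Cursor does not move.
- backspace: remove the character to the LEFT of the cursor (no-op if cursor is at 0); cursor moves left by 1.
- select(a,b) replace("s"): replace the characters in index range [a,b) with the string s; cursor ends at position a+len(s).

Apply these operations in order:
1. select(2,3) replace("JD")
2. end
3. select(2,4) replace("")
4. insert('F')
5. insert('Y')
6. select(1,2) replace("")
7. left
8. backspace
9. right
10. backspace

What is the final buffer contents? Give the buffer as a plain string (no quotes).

After op 1 (select(2,3) replace("JD")): buf='CEJD' cursor=4
After op 2 (end): buf='CEJD' cursor=4
After op 3 (select(2,4) replace("")): buf='CE' cursor=2
After op 4 (insert('F')): buf='CEF' cursor=3
After op 5 (insert('Y')): buf='CEFY' cursor=4
After op 6 (select(1,2) replace("")): buf='CFY' cursor=1
After op 7 (left): buf='CFY' cursor=0
After op 8 (backspace): buf='CFY' cursor=0
After op 9 (right): buf='CFY' cursor=1
After op 10 (backspace): buf='FY' cursor=0

Answer: FY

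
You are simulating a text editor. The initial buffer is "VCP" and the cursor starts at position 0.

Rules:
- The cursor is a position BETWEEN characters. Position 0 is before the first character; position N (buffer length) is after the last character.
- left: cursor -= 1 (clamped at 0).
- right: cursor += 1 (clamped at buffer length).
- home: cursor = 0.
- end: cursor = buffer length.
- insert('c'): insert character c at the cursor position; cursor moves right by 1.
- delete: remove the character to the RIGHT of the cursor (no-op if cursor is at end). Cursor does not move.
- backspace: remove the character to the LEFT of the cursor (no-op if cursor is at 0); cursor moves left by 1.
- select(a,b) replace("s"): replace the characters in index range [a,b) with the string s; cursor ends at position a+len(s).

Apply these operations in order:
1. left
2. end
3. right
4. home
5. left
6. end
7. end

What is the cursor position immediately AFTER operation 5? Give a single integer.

After op 1 (left): buf='VCP' cursor=0
After op 2 (end): buf='VCP' cursor=3
After op 3 (right): buf='VCP' cursor=3
After op 4 (home): buf='VCP' cursor=0
After op 5 (left): buf='VCP' cursor=0

Answer: 0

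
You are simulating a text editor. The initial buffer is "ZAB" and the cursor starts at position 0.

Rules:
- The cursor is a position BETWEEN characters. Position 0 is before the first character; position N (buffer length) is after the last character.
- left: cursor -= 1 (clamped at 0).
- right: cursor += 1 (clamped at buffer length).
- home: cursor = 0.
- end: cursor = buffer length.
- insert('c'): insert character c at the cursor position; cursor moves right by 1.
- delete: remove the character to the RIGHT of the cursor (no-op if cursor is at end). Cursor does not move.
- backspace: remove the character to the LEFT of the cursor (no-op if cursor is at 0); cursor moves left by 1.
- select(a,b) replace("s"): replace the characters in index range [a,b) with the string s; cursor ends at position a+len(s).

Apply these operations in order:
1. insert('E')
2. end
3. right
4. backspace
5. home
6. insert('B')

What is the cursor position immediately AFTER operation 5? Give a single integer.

Answer: 0

Derivation:
After op 1 (insert('E')): buf='EZAB' cursor=1
After op 2 (end): buf='EZAB' cursor=4
After op 3 (right): buf='EZAB' cursor=4
After op 4 (backspace): buf='EZA' cursor=3
After op 5 (home): buf='EZA' cursor=0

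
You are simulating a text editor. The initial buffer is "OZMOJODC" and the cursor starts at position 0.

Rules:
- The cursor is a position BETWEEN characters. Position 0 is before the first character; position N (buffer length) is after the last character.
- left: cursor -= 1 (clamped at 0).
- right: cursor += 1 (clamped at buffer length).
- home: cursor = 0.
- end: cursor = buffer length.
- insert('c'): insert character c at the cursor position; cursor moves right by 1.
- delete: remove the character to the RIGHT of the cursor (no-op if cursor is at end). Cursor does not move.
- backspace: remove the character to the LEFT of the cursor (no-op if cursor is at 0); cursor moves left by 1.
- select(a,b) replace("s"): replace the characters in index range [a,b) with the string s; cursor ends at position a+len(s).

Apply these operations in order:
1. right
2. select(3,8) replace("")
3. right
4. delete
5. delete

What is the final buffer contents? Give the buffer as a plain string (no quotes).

After op 1 (right): buf='OZMOJODC' cursor=1
After op 2 (select(3,8) replace("")): buf='OZM' cursor=3
After op 3 (right): buf='OZM' cursor=3
After op 4 (delete): buf='OZM' cursor=3
After op 5 (delete): buf='OZM' cursor=3

Answer: OZM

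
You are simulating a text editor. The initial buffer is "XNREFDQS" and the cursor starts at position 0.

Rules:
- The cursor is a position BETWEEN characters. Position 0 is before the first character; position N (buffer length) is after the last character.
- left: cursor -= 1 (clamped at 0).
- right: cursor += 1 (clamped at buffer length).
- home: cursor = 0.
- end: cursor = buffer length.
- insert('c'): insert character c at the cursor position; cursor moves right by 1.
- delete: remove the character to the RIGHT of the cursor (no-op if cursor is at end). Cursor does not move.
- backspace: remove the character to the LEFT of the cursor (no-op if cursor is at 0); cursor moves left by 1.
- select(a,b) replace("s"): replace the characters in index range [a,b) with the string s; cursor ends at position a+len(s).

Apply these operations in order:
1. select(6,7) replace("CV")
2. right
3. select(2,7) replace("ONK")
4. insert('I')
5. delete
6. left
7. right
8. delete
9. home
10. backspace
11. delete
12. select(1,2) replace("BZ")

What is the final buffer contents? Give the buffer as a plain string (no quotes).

Answer: NBZNKI

Derivation:
After op 1 (select(6,7) replace("CV")): buf='XNREFDCVS' cursor=8
After op 2 (right): buf='XNREFDCVS' cursor=9
After op 3 (select(2,7) replace("ONK")): buf='XNONKVS' cursor=5
After op 4 (insert('I')): buf='XNONKIVS' cursor=6
After op 5 (delete): buf='XNONKIS' cursor=6
After op 6 (left): buf='XNONKIS' cursor=5
After op 7 (right): buf='XNONKIS' cursor=6
After op 8 (delete): buf='XNONKI' cursor=6
After op 9 (home): buf='XNONKI' cursor=0
After op 10 (backspace): buf='XNONKI' cursor=0
After op 11 (delete): buf='NONKI' cursor=0
After op 12 (select(1,2) replace("BZ")): buf='NBZNKI' cursor=3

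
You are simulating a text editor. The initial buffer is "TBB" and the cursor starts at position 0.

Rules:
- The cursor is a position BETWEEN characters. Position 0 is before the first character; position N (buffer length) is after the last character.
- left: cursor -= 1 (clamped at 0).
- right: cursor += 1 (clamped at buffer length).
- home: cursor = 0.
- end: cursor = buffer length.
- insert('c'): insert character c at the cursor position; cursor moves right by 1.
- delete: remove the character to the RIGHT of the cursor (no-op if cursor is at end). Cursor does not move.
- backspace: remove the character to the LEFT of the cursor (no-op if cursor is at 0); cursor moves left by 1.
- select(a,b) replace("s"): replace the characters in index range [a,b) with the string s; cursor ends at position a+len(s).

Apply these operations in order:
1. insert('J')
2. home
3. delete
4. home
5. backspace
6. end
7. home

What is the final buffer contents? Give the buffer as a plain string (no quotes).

After op 1 (insert('J')): buf='JTBB' cursor=1
After op 2 (home): buf='JTBB' cursor=0
After op 3 (delete): buf='TBB' cursor=0
After op 4 (home): buf='TBB' cursor=0
After op 5 (backspace): buf='TBB' cursor=0
After op 6 (end): buf='TBB' cursor=3
After op 7 (home): buf='TBB' cursor=0

Answer: TBB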